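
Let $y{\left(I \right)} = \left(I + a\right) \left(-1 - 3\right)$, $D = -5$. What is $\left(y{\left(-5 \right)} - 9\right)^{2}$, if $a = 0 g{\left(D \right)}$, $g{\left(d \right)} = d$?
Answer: $121$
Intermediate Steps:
$a = 0$ ($a = 0 \left(-5\right) = 0$)
$y{\left(I \right)} = - 4 I$ ($y{\left(I \right)} = \left(I + 0\right) \left(-1 - 3\right) = I \left(-4\right) = - 4 I$)
$\left(y{\left(-5 \right)} - 9\right)^{2} = \left(\left(-4\right) \left(-5\right) - 9\right)^{2} = \left(20 - 9\right)^{2} = 11^{2} = 121$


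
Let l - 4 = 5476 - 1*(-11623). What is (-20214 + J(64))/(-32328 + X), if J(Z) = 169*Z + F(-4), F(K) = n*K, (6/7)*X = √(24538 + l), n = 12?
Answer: 10993330368/37621544615 + 396732*√41641/37621544615 ≈ 0.29436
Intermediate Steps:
l = 17103 (l = 4 + (5476 - 1*(-11623)) = 4 + (5476 + 11623) = 4 + 17099 = 17103)
X = 7*√41641/6 (X = 7*√(24538 + 17103)/6 = 7*√41641/6 ≈ 238.07)
F(K) = 12*K
J(Z) = -48 + 169*Z (J(Z) = 169*Z + 12*(-4) = 169*Z - 48 = -48 + 169*Z)
(-20214 + J(64))/(-32328 + X) = (-20214 + (-48 + 169*64))/(-32328 + 7*√41641/6) = (-20214 + (-48 + 10816))/(-32328 + 7*√41641/6) = (-20214 + 10768)/(-32328 + 7*√41641/6) = -9446/(-32328 + 7*√41641/6)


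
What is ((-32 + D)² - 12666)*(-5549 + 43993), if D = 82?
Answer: -390821704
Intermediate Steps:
((-32 + D)² - 12666)*(-5549 + 43993) = ((-32 + 82)² - 12666)*(-5549 + 43993) = (50² - 12666)*38444 = (2500 - 12666)*38444 = -10166*38444 = -390821704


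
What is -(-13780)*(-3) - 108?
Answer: -41448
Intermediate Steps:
-(-13780)*(-3) - 108 = -265*156 - 108 = -41340 - 108 = -41448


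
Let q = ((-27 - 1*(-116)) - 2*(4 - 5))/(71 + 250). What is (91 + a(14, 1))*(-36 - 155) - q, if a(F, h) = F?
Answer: -6437746/321 ≈ -20055.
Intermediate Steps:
q = 91/321 (q = ((-27 + 116) - 2*(-1))/321 = (89 + 2)*(1/321) = 91*(1/321) = 91/321 ≈ 0.28349)
(91 + a(14, 1))*(-36 - 155) - q = (91 + 14)*(-36 - 155) - 1*91/321 = 105*(-191) - 91/321 = -20055 - 91/321 = -6437746/321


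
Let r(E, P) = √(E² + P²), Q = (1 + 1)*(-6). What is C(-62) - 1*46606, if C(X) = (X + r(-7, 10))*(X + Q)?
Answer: -42018 - 74*√149 ≈ -42921.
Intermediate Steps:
Q = -12 (Q = 2*(-6) = -12)
C(X) = (-12 + X)*(X + √149) (C(X) = (X + √((-7)² + 10²))*(X - 12) = (X + √(49 + 100))*(-12 + X) = (X + √149)*(-12 + X) = (-12 + X)*(X + √149))
C(-62) - 1*46606 = ((-62)² - 12*(-62) - 12*√149 - 62*√149) - 1*46606 = (3844 + 744 - 12*√149 - 62*√149) - 46606 = (4588 - 74*√149) - 46606 = -42018 - 74*√149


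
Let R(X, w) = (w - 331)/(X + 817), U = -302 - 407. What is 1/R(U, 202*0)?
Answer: -108/331 ≈ -0.32628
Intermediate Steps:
U = -709
R(X, w) = (-331 + w)/(817 + X)
1/R(U, 202*0) = 1/((-331 + 202*0)/(817 - 709)) = 1/((-331 + 0)/108) = 1/((1/108)*(-331)) = 1/(-331/108) = -108/331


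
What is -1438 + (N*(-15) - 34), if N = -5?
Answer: -1397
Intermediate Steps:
-1438 + (N*(-15) - 34) = -1438 + (-5*(-15) - 34) = -1438 + (75 - 34) = -1438 + 41 = -1397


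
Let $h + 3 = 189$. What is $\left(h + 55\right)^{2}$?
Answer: $58081$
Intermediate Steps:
$h = 186$ ($h = -3 + 189 = 186$)
$\left(h + 55\right)^{2} = \left(186 + 55\right)^{2} = 241^{2} = 58081$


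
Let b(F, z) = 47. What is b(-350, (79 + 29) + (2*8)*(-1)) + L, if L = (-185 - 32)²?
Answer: 47136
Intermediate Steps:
L = 47089 (L = (-217)² = 47089)
b(-350, (79 + 29) + (2*8)*(-1)) + L = 47 + 47089 = 47136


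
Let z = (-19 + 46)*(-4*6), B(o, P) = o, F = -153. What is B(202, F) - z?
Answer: 850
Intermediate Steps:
z = -648 (z = 27*(-24) = -648)
B(202, F) - z = 202 - 1*(-648) = 202 + 648 = 850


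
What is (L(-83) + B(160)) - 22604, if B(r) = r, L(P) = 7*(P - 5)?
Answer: -23060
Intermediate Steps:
L(P) = -35 + 7*P (L(P) = 7*(-5 + P) = -35 + 7*P)
(L(-83) + B(160)) - 22604 = ((-35 + 7*(-83)) + 160) - 22604 = ((-35 - 581) + 160) - 22604 = (-616 + 160) - 22604 = -456 - 22604 = -23060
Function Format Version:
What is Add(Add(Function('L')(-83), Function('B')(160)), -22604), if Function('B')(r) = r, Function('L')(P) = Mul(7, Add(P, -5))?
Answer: -23060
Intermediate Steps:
Function('L')(P) = Add(-35, Mul(7, P)) (Function('L')(P) = Mul(7, Add(-5, P)) = Add(-35, Mul(7, P)))
Add(Add(Function('L')(-83), Function('B')(160)), -22604) = Add(Add(Add(-35, Mul(7, -83)), 160), -22604) = Add(Add(Add(-35, -581), 160), -22604) = Add(Add(-616, 160), -22604) = Add(-456, -22604) = -23060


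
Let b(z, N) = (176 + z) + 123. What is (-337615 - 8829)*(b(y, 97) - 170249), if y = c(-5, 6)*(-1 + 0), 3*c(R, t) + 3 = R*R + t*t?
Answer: 176654567152/3 ≈ 5.8885e+10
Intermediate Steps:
c(R, t) = -1 + R²/3 + t²/3 (c(R, t) = -1 + (R*R + t*t)/3 = -1 + (R² + t²)/3 = -1 + (R²/3 + t²/3) = -1 + R²/3 + t²/3)
y = -58/3 (y = (-1 + (⅓)*(-5)² + (⅓)*6²)*(-1 + 0) = (-1 + (⅓)*25 + (⅓)*36)*(-1) = (-1 + 25/3 + 12)*(-1) = (58/3)*(-1) = -58/3 ≈ -19.333)
b(z, N) = 299 + z
(-337615 - 8829)*(b(y, 97) - 170249) = (-337615 - 8829)*((299 - 58/3) - 170249) = -346444*(839/3 - 170249) = -346444*(-509908/3) = 176654567152/3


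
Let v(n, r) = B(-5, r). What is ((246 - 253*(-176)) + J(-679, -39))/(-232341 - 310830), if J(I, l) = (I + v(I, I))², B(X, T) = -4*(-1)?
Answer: -500399/543171 ≈ -0.92126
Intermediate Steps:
B(X, T) = 4
v(n, r) = 4
J(I, l) = (4 + I)² (J(I, l) = (I + 4)² = (4 + I)²)
((246 - 253*(-176)) + J(-679, -39))/(-232341 - 310830) = ((246 - 253*(-176)) + (4 - 679)²)/(-232341 - 310830) = ((246 + 44528) + (-675)²)/(-543171) = (44774 + 455625)*(-1/543171) = 500399*(-1/543171) = -500399/543171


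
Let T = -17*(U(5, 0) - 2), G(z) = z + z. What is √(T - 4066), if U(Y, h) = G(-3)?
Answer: I*√3930 ≈ 62.69*I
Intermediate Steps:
G(z) = 2*z
U(Y, h) = -6 (U(Y, h) = 2*(-3) = -6)
T = 136 (T = -17*(-6 - 2) = -17*(-8) = 136)
√(T - 4066) = √(136 - 4066) = √(-3930) = I*√3930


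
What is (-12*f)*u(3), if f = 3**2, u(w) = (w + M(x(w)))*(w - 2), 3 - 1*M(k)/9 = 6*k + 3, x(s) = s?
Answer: 17172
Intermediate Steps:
M(k) = -54*k (M(k) = 27 - 9*(6*k + 3) = 27 - 9*(3 + 6*k) = 27 + (-27 - 54*k) = -54*k)
u(w) = -53*w*(-2 + w) (u(w) = (w - 54*w)*(w - 2) = (-53*w)*(-2 + w) = -53*w*(-2 + w))
f = 9
(-12*f)*u(3) = (-12*9)*(53*3*(2 - 1*3)) = -5724*3*(2 - 3) = -5724*3*(-1) = -108*(-159) = 17172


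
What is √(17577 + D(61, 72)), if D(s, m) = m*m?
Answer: 9*√281 ≈ 150.87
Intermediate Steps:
D(s, m) = m²
√(17577 + D(61, 72)) = √(17577 + 72²) = √(17577 + 5184) = √22761 = 9*√281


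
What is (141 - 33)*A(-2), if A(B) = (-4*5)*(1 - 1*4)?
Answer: 6480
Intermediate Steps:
A(B) = 60 (A(B) = -20*(1 - 4) = -20*(-3) = 60)
(141 - 33)*A(-2) = (141 - 33)*60 = 108*60 = 6480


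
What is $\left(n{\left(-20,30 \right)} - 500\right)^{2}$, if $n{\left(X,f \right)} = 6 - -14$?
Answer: $230400$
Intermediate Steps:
$n{\left(X,f \right)} = 20$ ($n{\left(X,f \right)} = 6 + 14 = 20$)
$\left(n{\left(-20,30 \right)} - 500\right)^{2} = \left(20 - 500\right)^{2} = \left(-480\right)^{2} = 230400$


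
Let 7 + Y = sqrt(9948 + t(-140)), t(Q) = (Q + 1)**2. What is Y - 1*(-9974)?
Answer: 9967 + sqrt(29269) ≈ 10138.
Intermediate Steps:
t(Q) = (1 + Q)**2
Y = -7 + sqrt(29269) (Y = -7 + sqrt(9948 + (1 - 140)**2) = -7 + sqrt(9948 + (-139)**2) = -7 + sqrt(9948 + 19321) = -7 + sqrt(29269) ≈ 164.08)
Y - 1*(-9974) = (-7 + sqrt(29269)) - 1*(-9974) = (-7 + sqrt(29269)) + 9974 = 9967 + sqrt(29269)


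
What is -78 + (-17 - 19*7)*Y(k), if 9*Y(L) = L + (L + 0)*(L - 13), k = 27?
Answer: -6828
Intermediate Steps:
Y(L) = L/9 + L*(-13 + L)/9 (Y(L) = (L + (L + 0)*(L - 13))/9 = (L + L*(-13 + L))/9 = L/9 + L*(-13 + L)/9)
-78 + (-17 - 19*7)*Y(k) = -78 + (-17 - 19*7)*((⅑)*27*(-12 + 27)) = -78 + (-17 - 133)*((⅑)*27*15) = -78 - 150*45 = -78 - 6750 = -6828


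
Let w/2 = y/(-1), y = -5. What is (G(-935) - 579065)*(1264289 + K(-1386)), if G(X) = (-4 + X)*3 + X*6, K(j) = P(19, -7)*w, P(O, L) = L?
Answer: -742718548748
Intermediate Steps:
w = 10 (w = 2*(-5/(-1)) = 2*(-5*(-1)) = 2*5 = 10)
K(j) = -70 (K(j) = -7*10 = -70)
G(X) = -12 + 9*X (G(X) = (-12 + 3*X) + 6*X = -12 + 9*X)
(G(-935) - 579065)*(1264289 + K(-1386)) = ((-12 + 9*(-935)) - 579065)*(1264289 - 70) = ((-12 - 8415) - 579065)*1264219 = (-8427 - 579065)*1264219 = -587492*1264219 = -742718548748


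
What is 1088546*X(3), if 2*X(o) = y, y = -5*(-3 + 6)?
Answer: -8164095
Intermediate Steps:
y = -15 (y = -5*3 = -15)
X(o) = -15/2 (X(o) = (½)*(-15) = -15/2)
1088546*X(3) = 1088546*(-15/2) = -8164095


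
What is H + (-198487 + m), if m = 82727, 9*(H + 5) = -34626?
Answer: -358837/3 ≈ -1.1961e+5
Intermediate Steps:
H = -11557/3 (H = -5 + (⅑)*(-34626) = -5 - 11542/3 = -11557/3 ≈ -3852.3)
H + (-198487 + m) = -11557/3 + (-198487 + 82727) = -11557/3 - 115760 = -358837/3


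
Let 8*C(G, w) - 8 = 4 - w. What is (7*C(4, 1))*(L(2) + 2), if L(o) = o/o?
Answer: 231/8 ≈ 28.875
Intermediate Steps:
C(G, w) = 3/2 - w/8 (C(G, w) = 1 + (4 - w)/8 = 1 + (½ - w/8) = 3/2 - w/8)
L(o) = 1
(7*C(4, 1))*(L(2) + 2) = (7*(3/2 - ⅛*1))*(1 + 2) = (7*(3/2 - ⅛))*3 = (7*(11/8))*3 = (77/8)*3 = 231/8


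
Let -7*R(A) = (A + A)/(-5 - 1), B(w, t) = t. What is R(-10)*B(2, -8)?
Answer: 80/21 ≈ 3.8095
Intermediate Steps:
R(A) = A/21 (R(A) = -(A + A)/(7*(-5 - 1)) = -2*A/(7*(-6)) = -2*A*(-1)/(7*6) = -(-1)*A/21 = A/21)
R(-10)*B(2, -8) = ((1/21)*(-10))*(-8) = -10/21*(-8) = 80/21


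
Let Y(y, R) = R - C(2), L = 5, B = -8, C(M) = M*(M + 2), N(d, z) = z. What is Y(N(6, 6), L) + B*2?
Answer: -19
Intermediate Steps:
C(M) = M*(2 + M)
Y(y, R) = -8 + R (Y(y, R) = R - 2*(2 + 2) = R - 2*4 = R - 1*8 = R - 8 = -8 + R)
Y(N(6, 6), L) + B*2 = (-8 + 5) - 8*2 = -3 - 16 = -19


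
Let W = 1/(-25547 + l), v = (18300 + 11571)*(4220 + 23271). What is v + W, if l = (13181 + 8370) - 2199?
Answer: 5087232779894/6195 ≈ 8.2118e+8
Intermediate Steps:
l = 19352 (l = 21551 - 2199 = 19352)
v = 821183661 (v = 29871*27491 = 821183661)
W = -1/6195 (W = 1/(-25547 + 19352) = 1/(-6195) = -1/6195 ≈ -0.00016142)
v + W = 821183661 - 1/6195 = 5087232779894/6195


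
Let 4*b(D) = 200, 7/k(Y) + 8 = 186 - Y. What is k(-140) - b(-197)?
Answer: -15893/318 ≈ -49.978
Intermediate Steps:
k(Y) = 7/(178 - Y) (k(Y) = 7/(-8 + (186 - Y)) = 7/(178 - Y))
b(D) = 50 (b(D) = (¼)*200 = 50)
k(-140) - b(-197) = -7/(-178 - 140) - 1*50 = -7/(-318) - 50 = -7*(-1/318) - 50 = 7/318 - 50 = -15893/318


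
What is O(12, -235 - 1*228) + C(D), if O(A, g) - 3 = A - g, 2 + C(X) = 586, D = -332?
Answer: 1062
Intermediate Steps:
C(X) = 584 (C(X) = -2 + 586 = 584)
O(A, g) = 3 + A - g (O(A, g) = 3 + (A - g) = 3 + A - g)
O(12, -235 - 1*228) + C(D) = (3 + 12 - (-235 - 1*228)) + 584 = (3 + 12 - (-235 - 228)) + 584 = (3 + 12 - 1*(-463)) + 584 = (3 + 12 + 463) + 584 = 478 + 584 = 1062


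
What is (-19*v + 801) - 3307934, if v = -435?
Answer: -3298868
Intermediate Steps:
(-19*v + 801) - 3307934 = (-19*(-435) + 801) - 3307934 = (8265 + 801) - 3307934 = 9066 - 3307934 = -3298868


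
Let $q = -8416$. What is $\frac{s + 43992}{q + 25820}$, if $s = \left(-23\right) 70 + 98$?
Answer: $\frac{10620}{4351} \approx 2.4408$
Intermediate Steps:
$s = -1512$ ($s = -1610 + 98 = -1512$)
$\frac{s + 43992}{q + 25820} = \frac{-1512 + 43992}{-8416 + 25820} = \frac{42480}{17404} = 42480 \cdot \frac{1}{17404} = \frac{10620}{4351}$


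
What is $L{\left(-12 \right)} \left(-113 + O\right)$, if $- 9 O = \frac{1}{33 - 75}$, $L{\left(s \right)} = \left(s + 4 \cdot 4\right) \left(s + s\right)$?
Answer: $\frac{683408}{63} \approx 10848.0$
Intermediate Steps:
$L{\left(s \right)} = 2 s \left(16 + s\right)$ ($L{\left(s \right)} = \left(s + 16\right) 2 s = \left(16 + s\right) 2 s = 2 s \left(16 + s\right)$)
$O = \frac{1}{378}$ ($O = - \frac{1}{9 \left(33 - 75\right)} = - \frac{1}{9 \left(-42\right)} = \left(- \frac{1}{9}\right) \left(- \frac{1}{42}\right) = \frac{1}{378} \approx 0.0026455$)
$L{\left(-12 \right)} \left(-113 + O\right) = 2 \left(-12\right) \left(16 - 12\right) \left(-113 + \frac{1}{378}\right) = 2 \left(-12\right) 4 \left(- \frac{42713}{378}\right) = \left(-96\right) \left(- \frac{42713}{378}\right) = \frac{683408}{63}$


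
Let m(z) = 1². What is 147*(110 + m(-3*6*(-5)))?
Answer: 16317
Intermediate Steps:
m(z) = 1
147*(110 + m(-3*6*(-5))) = 147*(110 + 1) = 147*111 = 16317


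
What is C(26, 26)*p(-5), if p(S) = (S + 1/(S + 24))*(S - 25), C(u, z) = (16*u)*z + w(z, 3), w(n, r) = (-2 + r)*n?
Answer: 30574440/19 ≈ 1.6092e+6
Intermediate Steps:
w(n, r) = n*(-2 + r)
C(u, z) = z + 16*u*z (C(u, z) = (16*u)*z + z*(-2 + 3) = 16*u*z + z*1 = 16*u*z + z = z + 16*u*z)
p(S) = (-25 + S)*(S + 1/(24 + S)) (p(S) = (S + 1/(24 + S))*(-25 + S) = (-25 + S)*(S + 1/(24 + S)))
C(26, 26)*p(-5) = (26*(1 + 16*26))*((-25 + (-5)**3 - 1*(-5)**2 - 599*(-5))/(24 - 5)) = (26*(1 + 416))*((-25 - 125 - 1*25 + 2995)/19) = (26*417)*((-25 - 125 - 25 + 2995)/19) = 10842*((1/19)*2820) = 10842*(2820/19) = 30574440/19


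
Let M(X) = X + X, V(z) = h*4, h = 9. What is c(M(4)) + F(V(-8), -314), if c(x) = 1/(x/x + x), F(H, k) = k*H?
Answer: -101735/9 ≈ -11304.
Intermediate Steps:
V(z) = 36 (V(z) = 9*4 = 36)
M(X) = 2*X
F(H, k) = H*k
c(x) = 1/(1 + x)
c(M(4)) + F(V(-8), -314) = 1/(1 + 2*4) + 36*(-314) = 1/(1 + 8) - 11304 = 1/9 - 11304 = ⅑ - 11304 = -101735/9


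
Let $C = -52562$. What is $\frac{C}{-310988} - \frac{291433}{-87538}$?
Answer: $\frac{517572490}{147952541} \approx 3.4982$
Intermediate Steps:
$\frac{C}{-310988} - \frac{291433}{-87538} = - \frac{52562}{-310988} - \frac{291433}{-87538} = \left(-52562\right) \left(- \frac{1}{310988}\right) - - \frac{12671}{3806} = \frac{26281}{155494} + \frac{12671}{3806} = \frac{517572490}{147952541}$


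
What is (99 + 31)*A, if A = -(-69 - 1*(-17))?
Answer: 6760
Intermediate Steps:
A = 52 (A = -(-69 + 17) = -1*(-52) = 52)
(99 + 31)*A = (99 + 31)*52 = 130*52 = 6760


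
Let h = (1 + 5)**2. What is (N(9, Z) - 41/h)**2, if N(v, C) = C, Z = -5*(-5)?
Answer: 737881/1296 ≈ 569.35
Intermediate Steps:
Z = 25
h = 36 (h = 6**2 = 36)
(N(9, Z) - 41/h)**2 = (25 - 41/36)**2 = (859/36)**2 = 737881/1296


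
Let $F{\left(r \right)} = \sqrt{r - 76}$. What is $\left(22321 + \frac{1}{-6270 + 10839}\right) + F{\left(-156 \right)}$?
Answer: $\frac{101984650}{4569} + 2 i \sqrt{58} \approx 22321.0 + 15.232 i$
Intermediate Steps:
$F{\left(r \right)} = \sqrt{-76 + r}$
$\left(22321 + \frac{1}{-6270 + 10839}\right) + F{\left(-156 \right)} = \left(22321 + \frac{1}{-6270 + 10839}\right) + \sqrt{-76 - 156} = \left(22321 + \frac{1}{4569}\right) + \sqrt{-232} = \left(22321 + \frac{1}{4569}\right) + 2 i \sqrt{58} = \frac{101984650}{4569} + 2 i \sqrt{58}$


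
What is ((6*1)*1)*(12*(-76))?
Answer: -5472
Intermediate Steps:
((6*1)*1)*(12*(-76)) = (6*1)*(-912) = 6*(-912) = -5472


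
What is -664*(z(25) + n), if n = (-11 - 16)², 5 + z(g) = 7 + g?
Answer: -501984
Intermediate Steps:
z(g) = 2 + g (z(g) = -5 + (7 + g) = 2 + g)
n = 729 (n = (-27)² = 729)
-664*(z(25) + n) = -664*((2 + 25) + 729) = -664*(27 + 729) = -664*756 = -501984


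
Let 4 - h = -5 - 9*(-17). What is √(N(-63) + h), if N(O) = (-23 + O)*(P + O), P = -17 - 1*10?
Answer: 6*√211 ≈ 87.155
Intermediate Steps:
h = -144 (h = 4 - (-5 - 9*(-17)) = 4 - (-5 + 153) = 4 - 1*148 = 4 - 148 = -144)
P = -27 (P = -17 - 10 = -27)
N(O) = (-27 + O)*(-23 + O) (N(O) = (-23 + O)*(-27 + O) = (-27 + O)*(-23 + O))
√(N(-63) + h) = √((621 + (-63)² - 50*(-63)) - 144) = √((621 + 3969 + 3150) - 144) = √(7740 - 144) = √7596 = 6*√211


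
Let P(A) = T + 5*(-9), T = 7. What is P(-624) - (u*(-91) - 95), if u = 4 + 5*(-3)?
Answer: -944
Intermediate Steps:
u = -11 (u = 4 - 15 = -11)
P(A) = -38 (P(A) = 7 + 5*(-9) = 7 - 45 = -38)
P(-624) - (u*(-91) - 95) = -38 - (-11*(-91) - 95) = -38 - (1001 - 95) = -38 - 1*906 = -38 - 906 = -944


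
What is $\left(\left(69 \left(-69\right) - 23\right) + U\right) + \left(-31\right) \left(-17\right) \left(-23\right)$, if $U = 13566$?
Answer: $-3339$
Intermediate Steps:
$\left(\left(69 \left(-69\right) - 23\right) + U\right) + \left(-31\right) \left(-17\right) \left(-23\right) = \left(\left(69 \left(-69\right) - 23\right) + 13566\right) + \left(-31\right) \left(-17\right) \left(-23\right) = \left(\left(-4761 - 23\right) + 13566\right) + 527 \left(-23\right) = \left(-4784 + 13566\right) - 12121 = 8782 - 12121 = -3339$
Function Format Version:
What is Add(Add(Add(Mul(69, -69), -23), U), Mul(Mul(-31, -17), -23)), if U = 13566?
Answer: -3339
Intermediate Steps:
Add(Add(Add(Mul(69, -69), -23), U), Mul(Mul(-31, -17), -23)) = Add(Add(Add(Mul(69, -69), -23), 13566), Mul(Mul(-31, -17), -23)) = Add(Add(Add(-4761, -23), 13566), Mul(527, -23)) = Add(Add(-4784, 13566), -12121) = Add(8782, -12121) = -3339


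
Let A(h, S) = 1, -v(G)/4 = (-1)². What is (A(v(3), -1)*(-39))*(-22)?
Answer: 858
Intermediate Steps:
v(G) = -4 (v(G) = -4*(-1)² = -4*1 = -4)
(A(v(3), -1)*(-39))*(-22) = (1*(-39))*(-22) = -39*(-22) = 858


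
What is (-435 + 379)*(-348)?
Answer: 19488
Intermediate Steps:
(-435 + 379)*(-348) = -56*(-348) = 19488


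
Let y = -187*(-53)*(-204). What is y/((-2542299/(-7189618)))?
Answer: -285025215992/49849 ≈ -5.7178e+6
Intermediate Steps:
y = -2021844 (y = 9911*(-204) = -2021844)
y/((-2542299/(-7189618))) = -2021844/((-2542299/(-7189618))) = -2021844/((-2542299*(-1/7189618))) = -2021844/2542299/7189618 = -2021844*7189618/2542299 = -285025215992/49849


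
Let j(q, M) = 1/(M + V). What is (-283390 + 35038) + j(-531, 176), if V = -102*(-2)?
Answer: -94373759/380 ≈ -2.4835e+5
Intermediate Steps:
V = 204
j(q, M) = 1/(204 + M) (j(q, M) = 1/(M + 204) = 1/(204 + M))
(-283390 + 35038) + j(-531, 176) = (-283390 + 35038) + 1/(204 + 176) = -248352 + 1/380 = -94373759/380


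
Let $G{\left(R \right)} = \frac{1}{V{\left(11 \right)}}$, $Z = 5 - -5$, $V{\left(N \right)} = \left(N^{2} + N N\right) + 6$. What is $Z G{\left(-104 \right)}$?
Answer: $\frac{5}{124} \approx 0.040323$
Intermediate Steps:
$V{\left(N \right)} = 6 + 2 N^{2}$ ($V{\left(N \right)} = \left(N^{2} + N^{2}\right) + 6 = 2 N^{2} + 6 = 6 + 2 N^{2}$)
$Z = 10$ ($Z = 5 + 5 = 10$)
$G{\left(R \right)} = \frac{1}{248}$ ($G{\left(R \right)} = \frac{1}{6 + 2 \cdot 11^{2}} = \frac{1}{6 + 2 \cdot 121} = \frac{1}{6 + 242} = \frac{1}{248}$)
$Z G{\left(-104 \right)} = 10 \cdot \frac{1}{248} = \frac{5}{124}$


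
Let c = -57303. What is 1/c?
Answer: -1/57303 ≈ -1.7451e-5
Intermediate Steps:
1/c = 1/(-57303) = -1/57303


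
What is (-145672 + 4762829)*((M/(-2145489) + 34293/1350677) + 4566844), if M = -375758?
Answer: 61103858442066675271815475/2897862646053 ≈ 2.1086e+13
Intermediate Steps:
(-145672 + 4762829)*((M/(-2145489) + 34293/1350677) + 4566844) = (-145672 + 4762829)*((-375758/(-2145489) + 34293/1350677) + 4566844) = 4617157*((-375758*(-1/2145489) + 34293*(1/1350677)) + 4566844) = 4617157*((375758/2145489 + 34293/1350677) + 4566844) = 4617157*(581102942443/2897862646053 + 4566844) = 4617157*(13234087219054209175/2897862646053) = 61103858442066675271815475/2897862646053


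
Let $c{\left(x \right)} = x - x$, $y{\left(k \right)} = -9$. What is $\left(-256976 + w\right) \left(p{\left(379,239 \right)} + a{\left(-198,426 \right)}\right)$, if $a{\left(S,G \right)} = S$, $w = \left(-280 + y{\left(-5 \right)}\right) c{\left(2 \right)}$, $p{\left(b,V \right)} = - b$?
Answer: $148275152$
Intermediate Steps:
$c{\left(x \right)} = 0$
$w = 0$ ($w = \left(-280 - 9\right) 0 = \left(-289\right) 0 = 0$)
$\left(-256976 + w\right) \left(p{\left(379,239 \right)} + a{\left(-198,426 \right)}\right) = \left(-256976 + 0\right) \left(\left(-1\right) 379 - 198\right) = - 256976 \left(-379 - 198\right) = \left(-256976\right) \left(-577\right) = 148275152$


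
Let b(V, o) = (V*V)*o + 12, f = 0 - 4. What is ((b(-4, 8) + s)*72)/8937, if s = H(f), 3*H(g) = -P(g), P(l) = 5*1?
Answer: 3320/2979 ≈ 1.1145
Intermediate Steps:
P(l) = 5
f = -4
b(V, o) = 12 + o*V² (b(V, o) = V²*o + 12 = o*V² + 12 = 12 + o*V²)
H(g) = -5/3 (H(g) = (-1*5)/3 = (⅓)*(-5) = -5/3)
s = -5/3 ≈ -1.6667
((b(-4, 8) + s)*72)/8937 = (((12 + 8*(-4)²) - 5/3)*72)/8937 = (((12 + 8*16) - 5/3)*72)*(1/8937) = (((12 + 128) - 5/3)*72)*(1/8937) = ((140 - 5/3)*72)*(1/8937) = ((415/3)*72)*(1/8937) = 9960*(1/8937) = 3320/2979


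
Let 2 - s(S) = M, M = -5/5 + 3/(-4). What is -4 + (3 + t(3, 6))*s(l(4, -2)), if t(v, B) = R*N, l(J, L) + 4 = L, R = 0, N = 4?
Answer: 29/4 ≈ 7.2500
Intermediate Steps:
l(J, L) = -4 + L
t(v, B) = 0 (t(v, B) = 0*4 = 0)
M = -7/4 (M = -5*⅕ + 3*(-¼) = -1 - ¾ = -7/4 ≈ -1.7500)
s(S) = 15/4 (s(S) = 2 - 1*(-7/4) = 2 + 7/4 = 15/4)
-4 + (3 + t(3, 6))*s(l(4, -2)) = -4 + (3 + 0)*(15/4) = -4 + 3*(15/4) = -4 + 45/4 = 29/4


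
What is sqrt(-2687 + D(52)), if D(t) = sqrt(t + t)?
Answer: sqrt(-2687 + 2*sqrt(26)) ≈ 51.738*I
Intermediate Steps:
D(t) = sqrt(2)*sqrt(t) (D(t) = sqrt(2*t) = sqrt(2)*sqrt(t))
sqrt(-2687 + D(52)) = sqrt(-2687 + sqrt(2)*sqrt(52)) = sqrt(-2687 + sqrt(2)*(2*sqrt(13))) = sqrt(-2687 + 2*sqrt(26))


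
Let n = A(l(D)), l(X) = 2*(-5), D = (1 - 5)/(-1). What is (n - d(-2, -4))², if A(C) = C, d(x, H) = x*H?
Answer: 324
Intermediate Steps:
d(x, H) = H*x
D = 4 (D = -4*(-1) = 4)
l(X) = -10
n = -10
(n - d(-2, -4))² = (-10 - (-4)*(-2))² = (-10 - 1*8)² = (-10 - 8)² = (-18)² = 324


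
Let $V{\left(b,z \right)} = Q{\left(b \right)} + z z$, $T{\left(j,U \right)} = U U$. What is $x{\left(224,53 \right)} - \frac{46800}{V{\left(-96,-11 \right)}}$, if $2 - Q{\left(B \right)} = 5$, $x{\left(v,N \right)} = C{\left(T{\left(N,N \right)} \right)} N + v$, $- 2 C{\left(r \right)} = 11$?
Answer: $- \frac{54765}{118} \approx -464.11$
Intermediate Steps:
$T{\left(j,U \right)} = U^{2}$
$C{\left(r \right)} = - \frac{11}{2}$ ($C{\left(r \right)} = \left(- \frac{1}{2}\right) 11 = - \frac{11}{2}$)
$x{\left(v,N \right)} = v - \frac{11 N}{2}$ ($x{\left(v,N \right)} = - \frac{11 N}{2} + v = v - \frac{11 N}{2}$)
$Q{\left(B \right)} = -3$ ($Q{\left(B \right)} = 2 - 5 = -3$)
$V{\left(b,z \right)} = -3 + z^{2}$ ($V{\left(b,z \right)} = -3 + z z = -3 + z^{2}$)
$x{\left(224,53 \right)} - \frac{46800}{V{\left(-96,-11 \right)}} = \left(224 - \frac{583}{2}\right) - \frac{46800}{-3 + \left(-11\right)^{2}} = \left(224 - \frac{583}{2}\right) - \frac{46800}{-3 + 121} = - \frac{135}{2} - \frac{46800}{118} = - \frac{135}{2} - 46800 \cdot \frac{1}{118} = - \frac{135}{2} - \frac{23400}{59} = - \frac{54765}{118}$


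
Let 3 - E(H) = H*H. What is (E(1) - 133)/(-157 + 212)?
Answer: -131/55 ≈ -2.3818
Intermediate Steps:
E(H) = 3 - H² (E(H) = 3 - H*H = 3 - H²)
(E(1) - 133)/(-157 + 212) = ((3 - 1*1²) - 133)/(-157 + 212) = ((3 - 1*1) - 133)/55 = ((3 - 1) - 133)*(1/55) = (2 - 133)*(1/55) = -131*1/55 = -131/55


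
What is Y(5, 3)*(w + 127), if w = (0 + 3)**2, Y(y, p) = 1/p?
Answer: 136/3 ≈ 45.333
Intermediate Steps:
w = 9 (w = 3**2 = 9)
Y(5, 3)*(w + 127) = (9 + 127)/3 = (1/3)*136 = 136/3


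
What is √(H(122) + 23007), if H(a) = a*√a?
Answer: √(23007 + 122*√122) ≈ 156.06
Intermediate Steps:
H(a) = a^(3/2)
√(H(122) + 23007) = √(122^(3/2) + 23007) = √(122*√122 + 23007) = √(23007 + 122*√122)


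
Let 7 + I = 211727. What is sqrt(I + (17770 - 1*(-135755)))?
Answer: sqrt(365245) ≈ 604.36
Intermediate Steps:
I = 211720 (I = -7 + 211727 = 211720)
sqrt(I + (17770 - 1*(-135755))) = sqrt(211720 + (17770 - 1*(-135755))) = sqrt(211720 + (17770 + 135755)) = sqrt(211720 + 153525) = sqrt(365245)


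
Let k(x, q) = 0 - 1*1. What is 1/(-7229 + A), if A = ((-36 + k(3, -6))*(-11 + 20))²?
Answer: 1/103660 ≈ 9.6469e-6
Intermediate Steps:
k(x, q) = -1 (k(x, q) = 0 - 1 = -1)
A = 110889 (A = ((-36 - 1)*(-11 + 20))² = (-37*9)² = (-333)² = 110889)
1/(-7229 + A) = 1/(-7229 + 110889) = 1/103660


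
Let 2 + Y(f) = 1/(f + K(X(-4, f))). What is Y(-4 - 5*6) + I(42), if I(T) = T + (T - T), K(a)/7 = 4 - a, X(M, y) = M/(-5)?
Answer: 2315/58 ≈ 39.914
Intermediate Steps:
X(M, y) = -M/5 (X(M, y) = M*(-1/5) = -M/5)
K(a) = 28 - 7*a (K(a) = 7*(4 - a) = 28 - 7*a)
Y(f) = -2 + 1/(112/5 + f) (Y(f) = -2 + 1/(f + (28 - (-7)*(-4)/5)) = -2 + 1/(f + (28 - 7*4/5)) = -2 + 1/(f + (28 - 28/5)) = -2 + 1/(f + 112/5) = -2 + 1/(112/5 + f))
I(T) = T (I(T) = T + 0 = T)
Y(-4 - 5*6) + I(42) = (-219 - 10*(-4 - 5*6))/(112 + 5*(-4 - 5*6)) + 42 = (-219 - 10*(-4 - 30))/(112 + 5*(-4 - 30)) + 42 = (-219 - 10*(-34))/(112 + 5*(-34)) + 42 = (-219 + 340)/(112 - 170) + 42 = 121/(-58) + 42 = -1/58*121 + 42 = -121/58 + 42 = 2315/58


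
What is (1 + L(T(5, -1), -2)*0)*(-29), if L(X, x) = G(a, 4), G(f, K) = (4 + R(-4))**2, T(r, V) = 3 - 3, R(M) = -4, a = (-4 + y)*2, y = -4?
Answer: -29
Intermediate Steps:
a = -16 (a = (-4 - 4)*2 = -8*2 = -16)
T(r, V) = 0
G(f, K) = 0 (G(f, K) = (4 - 4)**2 = 0**2 = 0)
L(X, x) = 0
(1 + L(T(5, -1), -2)*0)*(-29) = (1 + 0*0)*(-29) = (1 + 0)*(-29) = 1*(-29) = -29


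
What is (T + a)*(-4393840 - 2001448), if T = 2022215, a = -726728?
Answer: -8285012465256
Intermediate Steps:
(T + a)*(-4393840 - 2001448) = (2022215 - 726728)*(-4393840 - 2001448) = 1295487*(-6395288) = -8285012465256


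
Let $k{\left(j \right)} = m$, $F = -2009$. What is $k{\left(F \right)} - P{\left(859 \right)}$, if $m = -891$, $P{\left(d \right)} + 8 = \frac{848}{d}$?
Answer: $- \frac{759345}{859} \approx -883.99$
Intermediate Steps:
$P{\left(d \right)} = -8 + \frac{848}{d}$
$k{\left(j \right)} = -891$
$k{\left(F \right)} - P{\left(859 \right)} = -891 - \left(-8 + \frac{848}{859}\right) = -891 - - \frac{6024}{859} = -891 + \frac{6024}{859} = - \frac{759345}{859}$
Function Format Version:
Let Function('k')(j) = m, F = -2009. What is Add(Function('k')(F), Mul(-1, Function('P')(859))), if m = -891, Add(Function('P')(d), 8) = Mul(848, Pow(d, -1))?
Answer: Rational(-759345, 859) ≈ -883.99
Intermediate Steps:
Function('P')(d) = Add(-8, Mul(848, Pow(d, -1)))
Function('k')(j) = -891
Add(Function('k')(F), Mul(-1, Function('P')(859))) = Add(-891, Mul(-1, Add(-8, Mul(848, Pow(859, -1))))) = Add(-891, Mul(-1, Add(-8, Mul(848, Rational(1, 859))))) = Add(-891, Mul(-1, Add(-8, Rational(848, 859)))) = Add(-891, Mul(-1, Rational(-6024, 859))) = Add(-891, Rational(6024, 859)) = Rational(-759345, 859)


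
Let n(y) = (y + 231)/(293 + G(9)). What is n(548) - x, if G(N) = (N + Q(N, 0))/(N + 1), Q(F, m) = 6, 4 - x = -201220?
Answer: -6237862/31 ≈ -2.0122e+5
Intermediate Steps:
x = 201224 (x = 4 - 1*(-201220) = 4 + 201220 = 201224)
G(N) = (6 + N)/(1 + N) (G(N) = (N + 6)/(N + 1) = (6 + N)/(1 + N))
n(y) = 462/589 + 2*y/589 (n(y) = (y + 231)/(293 + (6 + 9)/(1 + 9)) = (231 + y)/(293 + 15/10) = (231 + y)/(293 + (⅒)*15) = (231 + y)/(293 + 3/2) = (231 + y)/(589/2) = (231 + y)*(2/589) = 462/589 + 2*y/589)
n(548) - x = (462/589 + (2/589)*548) - 1*201224 = (462/589 + 1096/589) - 201224 = 82/31 - 201224 = -6237862/31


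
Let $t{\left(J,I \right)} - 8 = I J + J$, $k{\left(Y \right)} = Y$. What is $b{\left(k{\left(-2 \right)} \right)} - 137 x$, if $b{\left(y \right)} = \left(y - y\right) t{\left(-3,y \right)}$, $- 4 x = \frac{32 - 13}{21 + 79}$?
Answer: $\frac{2603}{400} \approx 6.5075$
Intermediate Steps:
$x = - \frac{19}{400}$ ($x = - \frac{\left(32 - 13\right) \frac{1}{21 + 79}}{4} = - \frac{19 \cdot \frac{1}{100}}{4} = \left(- \frac{1}{4}\right) \frac{19}{100} = - \frac{19}{400} \approx -0.0475$)
$t{\left(J,I \right)} = 8 + J + I J$ ($t{\left(J,I \right)} = 8 + \left(I J + J\right) = 8 + \left(J + I J\right) = 8 + J + I J$)
$b{\left(y \right)} = 0$ ($b{\left(y \right)} = \left(y - y\right) \left(8 - 3 + y \left(-3\right)\right) = 0 \left(8 - 3 - 3 y\right) = 0 \left(5 - 3 y\right) = 0$)
$b{\left(k{\left(-2 \right)} \right)} - 137 x = 0 - - \frac{2603}{400} = 0 + \frac{2603}{400} = \frac{2603}{400}$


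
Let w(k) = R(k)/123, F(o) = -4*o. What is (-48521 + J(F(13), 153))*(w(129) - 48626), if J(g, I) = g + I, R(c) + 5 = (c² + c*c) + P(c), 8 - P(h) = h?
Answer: 95998169880/41 ≈ 2.3414e+9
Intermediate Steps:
P(h) = 8 - h
R(c) = 3 - c + 2*c² (R(c) = -5 + ((c² + c*c) + (8 - c)) = -5 + ((c² + c²) + (8 - c)) = -5 + (2*c² + (8 - c)) = -5 + (8 - c + 2*c²) = 3 - c + 2*c²)
J(g, I) = I + g
w(k) = 1/41 - k/123 + 2*k²/123 (w(k) = (3 - k + 2*k²)/123 = (3 - k + 2*k²)*(1/123) = 1/41 - k/123 + 2*k²/123)
(-48521 + J(F(13), 153))*(w(129) - 48626) = (-48521 + (153 - 4*13))*((1/41 - 1/123*129 + (2/123)*129²) - 48626) = (-48521 + (153 - 52))*((1/41 - 43/41 + (2/123)*16641) - 48626) = (-48521 + 101)*((1/41 - 43/41 + 11094/41) - 48626) = -48420*(11052/41 - 48626) = -48420*(-1982614/41) = 95998169880/41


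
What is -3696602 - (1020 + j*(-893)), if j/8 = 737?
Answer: 1567506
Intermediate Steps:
j = 5896 (j = 8*737 = 5896)
-3696602 - (1020 + j*(-893)) = -3696602 - (1020 + 5896*(-893)) = -3696602 - (1020 - 5265128) = -3696602 - 1*(-5264108) = -3696602 + 5264108 = 1567506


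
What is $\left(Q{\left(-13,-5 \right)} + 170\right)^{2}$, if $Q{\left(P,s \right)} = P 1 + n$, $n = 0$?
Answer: $24649$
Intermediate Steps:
$Q{\left(P,s \right)} = P$ ($Q{\left(P,s \right)} = P 1 + 0 = P + 0 = P$)
$\left(Q{\left(-13,-5 \right)} + 170\right)^{2} = \left(-13 + 170\right)^{2} = 157^{2} = 24649$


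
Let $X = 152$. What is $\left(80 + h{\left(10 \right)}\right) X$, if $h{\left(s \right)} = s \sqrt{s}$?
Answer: $12160 + 1520 \sqrt{10} \approx 16967.0$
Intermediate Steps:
$h{\left(s \right)} = s^{\frac{3}{2}}$
$\left(80 + h{\left(10 \right)}\right) X = \left(80 + 10^{\frac{3}{2}}\right) 152 = \left(80 + 10 \sqrt{10}\right) 152 = 12160 + 1520 \sqrt{10}$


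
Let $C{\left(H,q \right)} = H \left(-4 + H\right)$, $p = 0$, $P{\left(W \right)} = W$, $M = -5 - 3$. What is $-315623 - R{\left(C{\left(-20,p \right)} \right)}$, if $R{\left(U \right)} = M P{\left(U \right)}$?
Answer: $-311783$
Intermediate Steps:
$M = -8$
$R{\left(U \right)} = - 8 U$
$-315623 - R{\left(C{\left(-20,p \right)} \right)} = -315623 - - 8 \left(- 20 \left(-4 - 20\right)\right) = -315623 - - 8 \left(\left(-20\right) \left(-24\right)\right) = -315623 - \left(-8\right) 480 = -315623 - -3840 = -315623 + 3840 = -311783$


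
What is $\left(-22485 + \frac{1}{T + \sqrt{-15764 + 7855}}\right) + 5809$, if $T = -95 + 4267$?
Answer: $\frac{- 16676 \sqrt{7909} + 69572271 i}{\sqrt{7909} - 4172 i} \approx -16676.0 - 5.0068 \cdot 10^{-6} i$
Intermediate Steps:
$T = 4172$
$\left(-22485 + \frac{1}{T + \sqrt{-15764 + 7855}}\right) + 5809 = \left(-22485 + \frac{1}{4172 + \sqrt{-15764 + 7855}}\right) + 5809 = \left(-22485 + \frac{1}{4172 + \sqrt{-7909}}\right) + 5809 = \left(-22485 + \frac{1}{4172 + i \sqrt{7909}}\right) + 5809 = -16676 + \frac{1}{4172 + i \sqrt{7909}}$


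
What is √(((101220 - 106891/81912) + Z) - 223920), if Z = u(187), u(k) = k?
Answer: I*√205504752195066/40956 ≈ 350.02*I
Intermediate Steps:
Z = 187
√(((101220 - 106891/81912) + Z) - 223920) = √(((101220 - 106891/81912) + 187) - 223920) = √((8291025749/81912 + 187) - 223920) = √(8306343293/81912 - 223920) = √(-10035391747/81912) = I*√205504752195066/40956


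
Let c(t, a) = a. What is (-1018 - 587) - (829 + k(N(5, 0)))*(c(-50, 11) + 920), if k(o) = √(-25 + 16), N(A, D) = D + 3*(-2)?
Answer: -773404 - 2793*I ≈ -7.734e+5 - 2793.0*I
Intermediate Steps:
N(A, D) = -6 + D (N(A, D) = D - 6 = -6 + D)
k(o) = 3*I (k(o) = √(-9) = 3*I)
(-1018 - 587) - (829 + k(N(5, 0)))*(c(-50, 11) + 920) = (-1018 - 587) - (829 + 3*I)*(11 + 920) = -1605 - (829 + 3*I)*931 = -1605 - (771799 + 2793*I) = -1605 + (-771799 - 2793*I) = -773404 - 2793*I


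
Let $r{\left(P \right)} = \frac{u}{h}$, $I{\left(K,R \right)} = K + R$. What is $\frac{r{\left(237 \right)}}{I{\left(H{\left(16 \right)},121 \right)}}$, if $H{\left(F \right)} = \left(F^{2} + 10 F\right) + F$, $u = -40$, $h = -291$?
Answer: $\frac{40}{160923} \approx 0.00024857$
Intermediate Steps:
$H{\left(F \right)} = F^{2} + 11 F$
$r{\left(P \right)} = \frac{40}{291}$ ($r{\left(P \right)} = - \frac{40}{-291} = \left(-40\right) \left(- \frac{1}{291}\right) = \frac{40}{291}$)
$\frac{r{\left(237 \right)}}{I{\left(H{\left(16 \right)},121 \right)}} = \frac{40}{291 \left(16 \left(11 + 16\right) + 121\right)} = \frac{40}{291 \left(16 \cdot 27 + 121\right)} = \frac{40}{291 \left(432 + 121\right)} = \frac{40}{291 \cdot 553} = \frac{40}{291} \cdot \frac{1}{553} = \frac{40}{160923}$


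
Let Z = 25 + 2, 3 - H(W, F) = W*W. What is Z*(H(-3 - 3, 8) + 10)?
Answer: -621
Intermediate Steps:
H(W, F) = 3 - W² (H(W, F) = 3 - W*W = 3 - W²)
Z = 27
Z*(H(-3 - 3, 8) + 10) = 27*((3 - (-3 - 3)²) + 10) = 27*((3 - 1*(-6)²) + 10) = 27*((3 - 1*36) + 10) = 27*((3 - 36) + 10) = 27*(-33 + 10) = 27*(-23) = -621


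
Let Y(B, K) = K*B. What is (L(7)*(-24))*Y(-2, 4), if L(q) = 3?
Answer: 576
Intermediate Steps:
Y(B, K) = B*K
(L(7)*(-24))*Y(-2, 4) = (3*(-24))*(-2*4) = -72*(-8) = 576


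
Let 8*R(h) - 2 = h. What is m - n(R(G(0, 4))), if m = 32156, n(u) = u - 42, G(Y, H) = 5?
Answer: 257577/8 ≈ 32197.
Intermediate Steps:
R(h) = ¼ + h/8
n(u) = -42 + u
m - n(R(G(0, 4))) = 32156 - (-42 + (¼ + (⅛)*5)) = 32156 - (-42 + (¼ + 5/8)) = 32156 - (-42 + 7/8) = 32156 - 1*(-329/8) = 32156 + 329/8 = 257577/8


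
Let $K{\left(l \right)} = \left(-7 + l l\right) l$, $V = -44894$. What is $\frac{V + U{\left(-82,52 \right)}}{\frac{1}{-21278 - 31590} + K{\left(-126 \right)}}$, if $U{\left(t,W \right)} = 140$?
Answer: $\frac{2366054472}{105709248793} \approx 0.022383$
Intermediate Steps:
$K{\left(l \right)} = l \left(-7 + l^{2}\right)$ ($K{\left(l \right)} = \left(-7 + l^{2}\right) l = l \left(-7 + l^{2}\right)$)
$\frac{V + U{\left(-82,52 \right)}}{\frac{1}{-21278 - 31590} + K{\left(-126 \right)}} = \frac{-44894 + 140}{\frac{1}{-21278 - 31590} - 126 \left(-7 + \left(-126\right)^{2}\right)} = - \frac{44754}{\frac{1}{-52868} - 126 \left(-7 + 15876\right)} = - \frac{44754}{- \frac{1}{52868} - 1999494} = - \frac{44754}{- \frac{105709248793}{52868}} = \left(-44754\right) \left(- \frac{52868}{105709248793}\right) = \frac{2366054472}{105709248793}$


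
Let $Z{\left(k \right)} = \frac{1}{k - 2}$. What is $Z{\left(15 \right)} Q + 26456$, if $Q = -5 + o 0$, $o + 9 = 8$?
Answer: $\frac{343923}{13} \approx 26456.0$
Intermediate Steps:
$o = -1$ ($o = -9 + 8 = -1$)
$Q = -5$ ($Q = -5 - 0 = -5 + 0 = -5$)
$Z{\left(k \right)} = \frac{1}{-2 + k}$
$Z{\left(15 \right)} Q + 26456 = \frac{1}{-2 + 15} \left(-5\right) + 26456 = \frac{1}{13} \left(-5\right) + 26456 = - \frac{5}{13} + 26456 = \frac{343923}{13}$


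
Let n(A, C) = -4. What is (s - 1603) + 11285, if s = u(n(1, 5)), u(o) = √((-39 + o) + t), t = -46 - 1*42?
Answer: 9682 + I*√131 ≈ 9682.0 + 11.446*I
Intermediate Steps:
t = -88 (t = -46 - 42 = -88)
u(o) = √(-127 + o) (u(o) = √((-39 + o) - 88) = √(-127 + o))
s = I*√131 (s = √(-127 - 4) = √(-131) = I*√131 ≈ 11.446*I)
(s - 1603) + 11285 = (I*√131 - 1603) + 11285 = (-1603 + I*√131) + 11285 = 9682 + I*√131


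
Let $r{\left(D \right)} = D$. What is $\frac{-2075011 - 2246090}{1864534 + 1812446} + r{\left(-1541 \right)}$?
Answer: $- \frac{1890182427}{1225660} \approx -1542.2$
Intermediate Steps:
$\frac{-2075011 - 2246090}{1864534 + 1812446} + r{\left(-1541 \right)} = \frac{-2075011 - 2246090}{1864534 + 1812446} - 1541 = - \frac{4321101}{3676980} - 1541 = \left(-4321101\right) \frac{1}{3676980} - 1541 = - \frac{1440367}{1225660} - 1541 = - \frac{1890182427}{1225660}$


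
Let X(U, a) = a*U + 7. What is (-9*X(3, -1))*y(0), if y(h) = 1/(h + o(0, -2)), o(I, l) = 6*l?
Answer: 3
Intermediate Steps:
y(h) = 1/(-12 + h) (y(h) = 1/(h + 6*(-2)) = 1/(h - 12) = 1/(-12 + h))
X(U, a) = 7 + U*a (X(U, a) = U*a + 7 = 7 + U*a)
(-9*X(3, -1))*y(0) = (-9*(7 + 3*(-1)))/(-12 + 0) = -9*(7 - 3)/(-12) = -9*4*(-1/12) = -36*(-1/12) = 3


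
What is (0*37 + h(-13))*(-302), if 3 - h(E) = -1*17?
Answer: -6040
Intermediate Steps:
h(E) = 20 (h(E) = 3 - (-1)*17 = 3 - 1*(-17) = 3 + 17 = 20)
(0*37 + h(-13))*(-302) = (0*37 + 20)*(-302) = (0 + 20)*(-302) = 20*(-302) = -6040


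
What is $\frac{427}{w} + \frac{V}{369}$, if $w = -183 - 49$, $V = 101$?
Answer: $- \frac{134131}{85608} \approx -1.5668$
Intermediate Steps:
$w = -232$ ($w = -183 - 49 = -232$)
$\frac{427}{w} + \frac{V}{369} = \frac{427}{-232} + \frac{101}{369} = 427 \left(- \frac{1}{232}\right) + 101 \cdot \frac{1}{369} = - \frac{427}{232} + \frac{101}{369} = - \frac{134131}{85608}$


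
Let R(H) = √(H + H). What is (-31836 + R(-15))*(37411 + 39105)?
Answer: -2435963376 + 76516*I*√30 ≈ -2.436e+9 + 4.191e+5*I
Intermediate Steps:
R(H) = √2*√H (R(H) = √(2*H) = √2*√H)
(-31836 + R(-15))*(37411 + 39105) = (-31836 + √2*√(-15))*(37411 + 39105) = (-31836 + √2*(I*√15))*76516 = (-31836 + I*√30)*76516 = -2435963376 + 76516*I*√30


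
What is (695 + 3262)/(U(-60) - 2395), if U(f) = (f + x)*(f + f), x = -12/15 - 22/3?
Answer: 1319/1927 ≈ 0.68448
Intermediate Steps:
x = -122/15 (x = -12*1/15 - 22*⅓ = -⅘ - 22/3 = -122/15 ≈ -8.1333)
U(f) = 2*f*(-122/15 + f) (U(f) = (f - 122/15)*(f + f) = (-122/15 + f)*(2*f) = 2*f*(-122/15 + f))
(695 + 3262)/(U(-60) - 2395) = (695 + 3262)/((2/15)*(-60)*(-122 + 15*(-60)) - 2395) = 3957/((2/15)*(-60)*(-122 - 900) - 2395) = 3957/((2/15)*(-60)*(-1022) - 2395) = 3957/(8176 - 2395) = 3957/5781 = 3957*(1/5781) = 1319/1927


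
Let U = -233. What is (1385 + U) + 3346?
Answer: 4498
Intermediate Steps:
(1385 + U) + 3346 = (1385 - 233) + 3346 = 1152 + 3346 = 4498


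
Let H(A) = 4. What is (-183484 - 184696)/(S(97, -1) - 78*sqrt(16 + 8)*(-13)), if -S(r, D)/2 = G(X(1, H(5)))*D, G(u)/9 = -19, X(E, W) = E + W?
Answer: -699542/136443 - 12444484*sqrt(6)/409329 ≈ -79.597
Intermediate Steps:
G(u) = -171 (G(u) = 9*(-19) = -171)
S(r, D) = 342*D (S(r, D) = -(-342)*D = 342*D)
(-183484 - 184696)/(S(97, -1) - 78*sqrt(16 + 8)*(-13)) = (-183484 - 184696)/(342*(-1) - 78*sqrt(16 + 8)*(-13)) = -368180/(-342 - 156*sqrt(6)*(-13)) = -368180/(-342 + 2028*sqrt(6))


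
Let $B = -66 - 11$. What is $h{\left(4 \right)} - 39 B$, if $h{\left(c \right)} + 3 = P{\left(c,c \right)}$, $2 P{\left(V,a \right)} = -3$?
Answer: $\frac{5997}{2} \approx 2998.5$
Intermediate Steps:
$P{\left(V,a \right)} = - \frac{3}{2}$ ($P{\left(V,a \right)} = \frac{1}{2} \left(-3\right) = - \frac{3}{2}$)
$B = -77$
$h{\left(c \right)} = - \frac{9}{2}$ ($h{\left(c \right)} = -3 - \frac{3}{2} = - \frac{9}{2}$)
$h{\left(4 \right)} - 39 B = - \frac{9}{2} - -3003 = - \frac{9}{2} + 3003 = \frac{5997}{2}$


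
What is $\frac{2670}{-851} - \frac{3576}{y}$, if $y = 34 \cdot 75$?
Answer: $- \frac{1641946}{361675} \approx -4.5398$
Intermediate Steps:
$y = 2550$
$\frac{2670}{-851} - \frac{3576}{y} = \frac{2670}{-851} - \frac{3576}{2550} = 2670 \left(- \frac{1}{851}\right) - \frac{596}{425} = - \frac{2670}{851} - \frac{596}{425} = - \frac{1641946}{361675}$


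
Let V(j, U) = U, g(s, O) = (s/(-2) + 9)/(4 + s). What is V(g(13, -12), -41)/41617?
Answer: -41/41617 ≈ -0.00098517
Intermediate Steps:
g(s, O) = (9 - s/2)/(4 + s) (g(s, O) = (s*(-½) + 9)/(4 + s) = (-s/2 + 9)/(4 + s) = (9 - s/2)/(4 + s))
V(g(13, -12), -41)/41617 = -41/41617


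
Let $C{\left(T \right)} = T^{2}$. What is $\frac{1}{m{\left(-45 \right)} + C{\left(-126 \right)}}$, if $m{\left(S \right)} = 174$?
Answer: $\frac{1}{16050} \approx 6.2305 \cdot 10^{-5}$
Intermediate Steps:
$\frac{1}{m{\left(-45 \right)} + C{\left(-126 \right)}} = \frac{1}{174 + \left(-126\right)^{2}} = \frac{1}{174 + 15876} = \frac{1}{16050}$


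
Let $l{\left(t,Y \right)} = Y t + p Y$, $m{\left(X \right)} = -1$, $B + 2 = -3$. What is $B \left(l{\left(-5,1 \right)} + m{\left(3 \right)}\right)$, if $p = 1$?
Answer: $25$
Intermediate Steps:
$B = -5$ ($B = -2 - 3 = -5$)
$l{\left(t,Y \right)} = Y + Y t$ ($l{\left(t,Y \right)} = Y t + 1 Y = Y t + Y = Y + Y t$)
$B \left(l{\left(-5,1 \right)} + m{\left(3 \right)}\right) = - 5 \left(1 \left(1 - 5\right) - 1\right) = - 5 \left(1 \left(-4\right) - 1\right) = - 5 \left(-4 - 1\right) = \left(-5\right) \left(-5\right) = 25$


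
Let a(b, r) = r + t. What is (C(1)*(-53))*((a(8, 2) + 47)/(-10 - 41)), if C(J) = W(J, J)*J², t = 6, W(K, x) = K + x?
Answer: 5830/51 ≈ 114.31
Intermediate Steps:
a(b, r) = 6 + r (a(b, r) = r + 6 = 6 + r)
C(J) = 2*J³ (C(J) = (J + J)*J² = (2*J)*J² = 2*J³)
(C(1)*(-53))*((a(8, 2) + 47)/(-10 - 41)) = ((2*1³)*(-53))*(((6 + 2) + 47)/(-10 - 41)) = ((2*1)*(-53))*((8 + 47)/(-51)) = (2*(-53))*(55*(-1/51)) = -106*(-55/51) = 5830/51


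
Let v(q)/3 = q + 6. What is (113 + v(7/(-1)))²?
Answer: 12100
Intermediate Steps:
v(q) = 18 + 3*q (v(q) = 3*(q + 6) = 3*(6 + q) = 18 + 3*q)
(113 + v(7/(-1)))² = (113 + (18 + 3*(7/(-1))))² = (113 + (18 + 3*(7*(-1))))² = (113 + (18 + 3*(-7)))² = (113 + (18 - 21))² = (113 - 3)² = 110² = 12100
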